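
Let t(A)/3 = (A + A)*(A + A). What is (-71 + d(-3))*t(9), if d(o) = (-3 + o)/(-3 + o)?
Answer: -68040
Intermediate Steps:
t(A) = 12*A**2 (t(A) = 3*((A + A)*(A + A)) = 3*((2*A)*(2*A)) = 3*(4*A**2) = 12*A**2)
d(o) = 1
(-71 + d(-3))*t(9) = (-71 + 1)*(12*9**2) = -840*81 = -70*972 = -68040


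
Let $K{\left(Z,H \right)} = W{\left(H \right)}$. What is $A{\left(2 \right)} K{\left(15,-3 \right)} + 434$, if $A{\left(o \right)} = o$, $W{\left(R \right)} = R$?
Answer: $428$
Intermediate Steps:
$K{\left(Z,H \right)} = H$
$A{\left(2 \right)} K{\left(15,-3 \right)} + 434 = 2 \left(-3\right) + 434 = -6 + 434 = 428$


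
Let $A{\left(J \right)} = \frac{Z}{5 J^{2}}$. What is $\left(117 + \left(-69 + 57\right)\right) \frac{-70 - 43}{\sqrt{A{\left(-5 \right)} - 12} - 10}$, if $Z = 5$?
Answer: $\frac{988750}{933} + \frac{19775 i \sqrt{299}}{933} \approx 1059.8 + 366.5 i$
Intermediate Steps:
$A{\left(J \right)} = \frac{1}{J^{2}}$ ($A{\left(J \right)} = \frac{5}{5 J^{2}} = 5 \frac{1}{5 J^{2}} = \frac{1}{J^{2}}$)
$\left(117 + \left(-69 + 57\right)\right) \frac{-70 - 43}{\sqrt{A{\left(-5 \right)} - 12} - 10} = \left(117 + \left(-69 + 57\right)\right) \frac{-70 - 43}{\sqrt{\frac{1}{25} - 12} - 10} = \left(117 - 12\right) \left(- \frac{113}{\sqrt{\frac{1}{25} - 12} - 10}\right) = 105 \left(- \frac{113}{\sqrt{- \frac{299}{25}} - 10}\right) = 105 \left(- \frac{113}{\frac{i \sqrt{299}}{5} - 10}\right) = 105 \left(- \frac{113}{-10 + \frac{i \sqrt{299}}{5}}\right) = - \frac{11865}{-10 + \frac{i \sqrt{299}}{5}}$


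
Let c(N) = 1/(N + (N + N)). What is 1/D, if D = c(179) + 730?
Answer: 537/392011 ≈ 0.0013699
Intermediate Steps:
c(N) = 1/(3*N) (c(N) = 1/(N + 2*N) = 1/(3*N))
D = 392011/537 (D = (⅓)/179 + 730 = (⅓)*(1/179) + 730 = 1/537 + 730 = 392011/537 ≈ 730.00)
1/D = 1/(392011/537) = 537/392011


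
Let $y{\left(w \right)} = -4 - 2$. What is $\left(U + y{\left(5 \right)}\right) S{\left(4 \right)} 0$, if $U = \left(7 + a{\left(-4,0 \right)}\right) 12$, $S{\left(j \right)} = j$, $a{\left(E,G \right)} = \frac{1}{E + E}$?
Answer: $0$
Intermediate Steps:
$a{\left(E,G \right)} = \frac{1}{2 E}$
$y{\left(w \right)} = -6$ ($y{\left(w \right)} = -4 - 2 = -6$)
$U = \frac{165}{2}$ ($U = \left(7 + \frac{1}{2 \left(-4\right)}\right) 12 = \left(7 + \frac{1}{2} \left(- \frac{1}{4}\right)\right) 12 = \left(7 - \frac{1}{8}\right) 12 = \frac{55}{8} \cdot 12 = \frac{165}{2} \approx 82.5$)
$\left(U + y{\left(5 \right)}\right) S{\left(4 \right)} 0 = \left(\frac{165}{2} - 6\right) 4 \cdot 0 = \frac{153}{2} \cdot 0 = 0$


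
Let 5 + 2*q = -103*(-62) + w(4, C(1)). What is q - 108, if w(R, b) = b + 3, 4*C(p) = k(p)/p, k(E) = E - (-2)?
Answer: 24675/8 ≈ 3084.4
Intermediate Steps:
k(E) = 2 + E (k(E) = E - 1*(-2) = E + 2 = 2 + E)
C(p) = (2 + p)/(4*p) (C(p) = ((2 + p)/p)/4 = (2 + p)/(4*p))
w(R, b) = 3 + b
q = 25539/8 (q = -5/2 + (-103*(-62) + (3 + (¼)*(2 + 1)/1))/2 = -5/2 + (6386 + (3 + (¼)*1*3))/2 = -5/2 + (6386 + (3 + ¾))/2 = -5/2 + (6386 + 15/4)/2 = -5/2 + (½)*(25559/4) = -5/2 + 25559/8 = 25539/8 ≈ 3192.4)
q - 108 = 25539/8 - 108 = 24675/8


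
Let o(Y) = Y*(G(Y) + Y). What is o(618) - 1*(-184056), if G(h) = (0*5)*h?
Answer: 565980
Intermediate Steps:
G(h) = 0 (G(h) = 0*h = 0)
o(Y) = Y² (o(Y) = Y*(0 + Y) = Y*Y = Y²)
o(618) - 1*(-184056) = 618² - 1*(-184056) = 381924 + 184056 = 565980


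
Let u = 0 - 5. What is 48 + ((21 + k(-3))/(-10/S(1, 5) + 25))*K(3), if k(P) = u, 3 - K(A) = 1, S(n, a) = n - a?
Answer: 2704/55 ≈ 49.164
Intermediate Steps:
K(A) = 2 (K(A) = 3 - 1*1 = 3 - 1 = 2)
u = -5
k(P) = -5
48 + ((21 + k(-3))/(-10/S(1, 5) + 25))*K(3) = 48 + ((21 - 5)/(-10/(1 - 1*5) + 25))*2 = 48 + (16/(-10/(1 - 5) + 25))*2 = 48 + (16/(-10/(-4) + 25))*2 = 48 + (16/(-10*(-¼) + 25))*2 = 48 + (16/(5/2 + 25))*2 = 48 + (16/(55/2))*2 = 48 + (16*(2/55))*2 = 48 + (32/55)*2 = 48 + 64/55 = 2704/55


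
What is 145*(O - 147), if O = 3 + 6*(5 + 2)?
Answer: -14790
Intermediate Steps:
O = 45 (O = 3 + 6*7 = 3 + 42 = 45)
145*(O - 147) = 145*(45 - 147) = 145*(-102) = -14790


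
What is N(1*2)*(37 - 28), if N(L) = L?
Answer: 18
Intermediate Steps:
N(1*2)*(37 - 28) = (1*2)*(37 - 28) = 2*9 = 18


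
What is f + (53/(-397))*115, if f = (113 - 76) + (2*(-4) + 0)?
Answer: 5418/397 ≈ 13.647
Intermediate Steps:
f = 29 (f = 37 + (-8 + 0) = 37 - 8 = 29)
f + (53/(-397))*115 = 29 + (53/(-397))*115 = 29 + (53*(-1/397))*115 = 29 - 53/397*115 = 29 - 6095/397 = 5418/397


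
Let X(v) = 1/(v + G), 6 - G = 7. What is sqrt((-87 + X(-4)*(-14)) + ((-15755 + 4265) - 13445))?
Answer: 2*I*sqrt(156370)/5 ≈ 158.17*I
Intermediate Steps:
G = -1 (G = 6 - 1*7 = 6 - 7 = -1)
X(v) = 1/(-1 + v) (X(v) = 1/(v - 1) = 1/(-1 + v))
sqrt((-87 + X(-4)*(-14)) + ((-15755 + 4265) - 13445)) = sqrt((-87 - 14/(-1 - 4)) + ((-15755 + 4265) - 13445)) = sqrt((-87 - 14/(-5)) + (-11490 - 13445)) = sqrt((-87 - 1/5*(-14)) - 24935) = sqrt((-87 + 14/5) - 24935) = sqrt(-421/5 - 24935) = sqrt(-125096/5) = 2*I*sqrt(156370)/5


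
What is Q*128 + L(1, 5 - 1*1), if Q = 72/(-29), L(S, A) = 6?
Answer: -9042/29 ≈ -311.79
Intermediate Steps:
Q = -72/29 (Q = 72*(-1/29) = -72/29 ≈ -2.4828)
Q*128 + L(1, 5 - 1*1) = -72/29*128 + 6 = -9216/29 + 6 = -9042/29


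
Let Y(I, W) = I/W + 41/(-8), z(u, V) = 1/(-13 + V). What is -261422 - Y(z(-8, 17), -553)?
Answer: -1156508253/4424 ≈ -2.6142e+5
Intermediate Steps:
Y(I, W) = -41/8 + I/W (Y(I, W) = I/W + 41*(-⅛) = I/W - 41/8 = -41/8 + I/W)
-261422 - Y(z(-8, 17), -553) = -261422 - (-41/8 + 1/((-13 + 17)*(-553))) = -261422 - (-41/8 - 1/553/4) = -261422 - (-41/8 + (¼)*(-1/553)) = -261422 - (-41/8 - 1/2212) = -261422 - 1*(-22675/4424) = -261422 + 22675/4424 = -1156508253/4424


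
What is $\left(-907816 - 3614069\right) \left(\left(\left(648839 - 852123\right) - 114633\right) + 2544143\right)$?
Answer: $-10066737956010$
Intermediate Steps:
$\left(-907816 - 3614069\right) \left(\left(\left(648839 - 852123\right) - 114633\right) + 2544143\right) = - 4521885 \left(\left(\left(648839 - 852123\right) - 114633\right) + 2544143\right) = - 4521885 \left(\left(-203284 - 114633\right) + 2544143\right) = - 4521885 \left(-317917 + 2544143\right) = \left(-4521885\right) 2226226 = -10066737956010$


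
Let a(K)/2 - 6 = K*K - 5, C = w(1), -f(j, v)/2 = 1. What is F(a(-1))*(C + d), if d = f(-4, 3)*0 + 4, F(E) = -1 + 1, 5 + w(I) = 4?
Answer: 0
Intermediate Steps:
f(j, v) = -2 (f(j, v) = -2*1 = -2)
w(I) = -1 (w(I) = -5 + 4 = -1)
C = -1
a(K) = 2 + 2*K**2 (a(K) = 12 + 2*(K*K - 5) = 12 + 2*(K**2 - 5) = 12 + 2*(-5 + K**2) = 12 + (-10 + 2*K**2) = 2 + 2*K**2)
F(E) = 0
d = 4 (d = -2*0 + 4 = 0 + 4 = 4)
F(a(-1))*(C + d) = 0*(-1 + 4) = 0*3 = 0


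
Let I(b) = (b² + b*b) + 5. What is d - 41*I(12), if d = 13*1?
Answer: -12000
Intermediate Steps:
I(b) = 5 + 2*b² (I(b) = (b² + b²) + 5 = 2*b² + 5 = 5 + 2*b²)
d = 13
d - 41*I(12) = 13 - 41*(5 + 2*12²) = 13 - 41*(5 + 2*144) = 13 - 41*(5 + 288) = 13 - 41*293 = 13 - 12013 = -12000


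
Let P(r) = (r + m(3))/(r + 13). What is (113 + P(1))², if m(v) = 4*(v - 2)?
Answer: 2518569/196 ≈ 12850.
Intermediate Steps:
m(v) = -8 + 4*v (m(v) = 4*(-2 + v) = -8 + 4*v)
P(r) = (4 + r)/(13 + r) (P(r) = (r + (-8 + 4*3))/(r + 13) = (r + (-8 + 12))/(13 + r) = (r + 4)/(13 + r) = (4 + r)/(13 + r))
(113 + P(1))² = (113 + (4 + 1)/(13 + 1))² = (113 + 5/14)² = (1587/14)² = 2518569/196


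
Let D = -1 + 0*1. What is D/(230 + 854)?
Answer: -1/1084 ≈ -0.00092251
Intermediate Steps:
D = -1 (D = -1 + 0 = -1)
D/(230 + 854) = -1/(230 + 854) = -1/1084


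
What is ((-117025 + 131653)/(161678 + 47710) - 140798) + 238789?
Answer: 1709846178/17449 ≈ 97991.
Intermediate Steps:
((-117025 + 131653)/(161678 + 47710) - 140798) + 238789 = (14628/209388 - 140798) + 238789 = (14628*(1/209388) - 140798) + 238789 = (1219/17449 - 140798) + 238789 = -2456783083/17449 + 238789 = 1709846178/17449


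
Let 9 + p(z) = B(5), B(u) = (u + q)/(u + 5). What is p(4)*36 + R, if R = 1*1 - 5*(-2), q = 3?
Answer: -1421/5 ≈ -284.20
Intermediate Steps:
B(u) = (3 + u)/(5 + u) (B(u) = (u + 3)/(u + 5) = (3 + u)/(5 + u))
p(z) = -41/5 (p(z) = -9 + (3 + 5)/(5 + 5) = -9 + 8/10 = -9 + (1/10)*8 = -9 + 4/5 = -41/5)
R = 11 (R = 1 + 10 = 11)
p(4)*36 + R = -41/5*36 + 11 = -1476/5 + 11 = -1421/5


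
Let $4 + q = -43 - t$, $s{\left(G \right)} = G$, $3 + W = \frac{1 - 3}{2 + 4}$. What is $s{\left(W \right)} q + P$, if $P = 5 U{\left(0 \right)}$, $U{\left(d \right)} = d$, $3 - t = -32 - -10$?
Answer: $240$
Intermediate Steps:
$t = 25$ ($t = 3 - \left(-32 - -10\right) = 3 - \left(-32 + 10\right) = 3 - -22 = 3 + 22 = 25$)
$W = - \frac{10}{3}$ ($W = -3 + \frac{1 - 3}{2 + 4} = -3 - \frac{2}{6} = -3 - \frac{1}{3} = - \frac{10}{3} \approx -3.3333$)
$P = 0$ ($P = 5 \cdot 0 = 0$)
$q = -72$ ($q = -4 - 68 = -72$)
$s{\left(W \right)} q + P = \left(- \frac{10}{3}\right) \left(-72\right) + 0 = 240 + 0 = 240$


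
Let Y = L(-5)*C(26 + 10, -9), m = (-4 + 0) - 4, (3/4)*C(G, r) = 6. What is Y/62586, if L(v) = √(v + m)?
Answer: 4*I*√13/31293 ≈ 0.00046088*I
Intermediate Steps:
C(G, r) = 8 (C(G, r) = (4/3)*6 = 8)
m = -8 (m = -4 - 4 = -8)
L(v) = √(-8 + v) (L(v) = √(v - 8) = √(-8 + v))
Y = 8*I*√13 (Y = √(-8 - 5)*8 = √(-13)*8 = (I*√13)*8 = 8*I*√13 ≈ 28.844*I)
Y/62586 = (8*I*√13)/62586 = (8*I*√13)*(1/62586) = 4*I*√13/31293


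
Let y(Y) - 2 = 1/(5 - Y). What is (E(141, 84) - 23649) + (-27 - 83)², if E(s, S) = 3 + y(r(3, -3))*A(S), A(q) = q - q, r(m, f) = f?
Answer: -11546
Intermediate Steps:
A(q) = 0
y(Y) = 2 + 1/(5 - Y)
E(s, S) = 3 (E(s, S) = 3 + ((-11 + 2*(-3))/(-5 - 3))*0 = 3 + ((-11 - 6)/(-8))*0 = 3 - ⅛*(-17)*0 = 3 + (17/8)*0 = 3 + 0 = 3)
(E(141, 84) - 23649) + (-27 - 83)² = (3 - 23649) + (-27 - 83)² = -23646 + (-110)² = -23646 + 12100 = -11546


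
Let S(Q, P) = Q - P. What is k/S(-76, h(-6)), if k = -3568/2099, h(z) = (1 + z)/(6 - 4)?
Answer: 7136/308553 ≈ 0.023127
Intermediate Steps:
h(z) = ½ + z/2 (h(z) = (1 + z)/2 = (1 + z)*(½) = ½ + z/2)
k = -3568/2099 (k = -3568*1/2099 = -3568/2099 ≈ -1.6999)
k/S(-76, h(-6)) = -3568/(2099*(-76 - (½ + (½)*(-6)))) = -3568/(2099*(-76 - (½ - 3))) = -3568/(2099*(-76 - 1*(-5/2))) = -3568/(2099*(-76 + 5/2)) = -3568/(2099*(-147/2)) = -3568/2099*(-2/147) = 7136/308553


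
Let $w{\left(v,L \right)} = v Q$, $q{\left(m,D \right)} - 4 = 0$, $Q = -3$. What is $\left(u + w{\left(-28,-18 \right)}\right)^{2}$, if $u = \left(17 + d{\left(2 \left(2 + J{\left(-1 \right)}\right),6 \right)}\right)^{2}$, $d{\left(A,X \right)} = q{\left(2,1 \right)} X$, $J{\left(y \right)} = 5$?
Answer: $3115225$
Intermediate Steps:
$q{\left(m,D \right)} = 4$ ($q{\left(m,D \right)} = 4 + 0 = 4$)
$d{\left(A,X \right)} = 4 X$
$w{\left(v,L \right)} = - 3 v$ ($w{\left(v,L \right)} = v \left(-3\right) = - 3 v$)
$u = 1681$ ($u = \left(17 + 4 \cdot 6\right)^{2} = \left(17 + 24\right)^{2} = 41^{2} = 1681$)
$\left(u + w{\left(-28,-18 \right)}\right)^{2} = \left(1681 - -84\right)^{2} = \left(1681 + 84\right)^{2} = 1765^{2} = 3115225$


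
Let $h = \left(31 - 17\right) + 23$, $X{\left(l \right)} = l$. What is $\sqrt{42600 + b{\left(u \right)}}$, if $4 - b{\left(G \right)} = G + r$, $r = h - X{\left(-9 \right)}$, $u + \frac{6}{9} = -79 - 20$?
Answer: $\frac{\sqrt{383919}}{3} \approx 206.54$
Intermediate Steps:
$h = 37$ ($h = 14 + 23 = 37$)
$u = - \frac{299}{3}$ ($u = - \frac{2}{3} - 99 = - \frac{299}{3} \approx -99.667$)
$r = 46$ ($r = 37 - -9 = 37 + 9 = 46$)
$b{\left(G \right)} = -42 - G$ ($b{\left(G \right)} = 4 - \left(G + 46\right) = 4 - \left(46 + G\right) = -42 - G$)
$\sqrt{42600 + b{\left(u \right)}} = \sqrt{42600 - - \frac{173}{3}} = \sqrt{42600 + \left(-42 + \frac{299}{3}\right)} = \sqrt{42600 + \frac{173}{3}} = \sqrt{\frac{127973}{3}} = \frac{\sqrt{383919}}{3}$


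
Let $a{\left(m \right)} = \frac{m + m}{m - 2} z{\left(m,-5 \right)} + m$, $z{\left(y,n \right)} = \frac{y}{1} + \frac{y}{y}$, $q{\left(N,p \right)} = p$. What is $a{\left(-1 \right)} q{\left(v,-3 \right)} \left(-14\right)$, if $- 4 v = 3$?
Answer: $-42$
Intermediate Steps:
$v = - \frac{3}{4}$ ($v = \left(- \frac{1}{4}\right) 3 = - \frac{3}{4} \approx -0.75$)
$z{\left(y,n \right)} = 1 + y$ ($z{\left(y,n \right)} = y 1 + 1 = y + 1 = 1 + y$)
$a{\left(m \right)} = m + \frac{2 m \left(1 + m\right)}{-2 + m}$ ($a{\left(m \right)} = \frac{m + m}{m - 2} \left(1 + m\right) + m = \frac{2 m}{-2 + m} \left(1 + m\right) + m = \frac{2 m \left(1 + m\right)}{-2 + m} + m = m + \frac{2 m \left(1 + m\right)}{-2 + m}$)
$a{\left(-1 \right)} q{\left(v,-3 \right)} \left(-14\right) = \frac{3 \left(-1\right)^{2}}{-2 - 1} \left(-3\right) \left(-14\right) = 3 \cdot 1 \frac{1}{-3} \left(-3\right) \left(-14\right) = 3 \cdot 1 \left(- \frac{1}{3}\right) \left(-3\right) \left(-14\right) = \left(-1\right) \left(-3\right) \left(-14\right) = 3 \left(-14\right) = -42$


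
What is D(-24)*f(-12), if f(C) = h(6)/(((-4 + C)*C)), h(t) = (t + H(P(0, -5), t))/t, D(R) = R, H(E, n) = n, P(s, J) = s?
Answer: -1/4 ≈ -0.25000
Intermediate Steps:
h(t) = 2 (h(t) = (t + t)/t = (2*t)/t = 2)
f(C) = 2/(C*(-4 + C)) (f(C) = 2/(((-4 + C)*C)) = 2/((C*(-4 + C))) = 2*(1/(C*(-4 + C))) = 2/(C*(-4 + C)))
D(-24)*f(-12) = -48/((-12)*(-4 - 12)) = -48*(-1)/(12*(-16)) = -48*(-1)*(-1)/(12*16) = -24*1/96 = -1/4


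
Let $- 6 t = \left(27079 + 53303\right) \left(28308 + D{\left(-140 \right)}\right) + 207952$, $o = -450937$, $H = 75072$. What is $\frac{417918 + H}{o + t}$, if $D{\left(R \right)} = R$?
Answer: $- \frac{295794}{226711375} \approx -0.0013047$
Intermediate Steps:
$t = - \frac{1132204064}{3}$ ($t = - \frac{\left(27079 + 53303\right) \left(28308 - 140\right) + 207952}{6} = - \frac{80382 \cdot 28168 + 207952}{6} = - \frac{2264200176 + 207952}{6} = \left(- \frac{1}{6}\right) 2264408128 = - \frac{1132204064}{3} \approx -3.774 \cdot 10^{8}$)
$\frac{417918 + H}{o + t} = \frac{417918 + 75072}{-450937 - \frac{1132204064}{3}} = \frac{492990}{- \frac{1133556875}{3}} = 492990 \left(- \frac{3}{1133556875}\right) = - \frac{295794}{226711375}$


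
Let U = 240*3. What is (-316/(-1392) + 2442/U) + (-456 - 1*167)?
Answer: -2155447/3480 ≈ -619.38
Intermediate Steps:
U = 720
(-316/(-1392) + 2442/U) + (-456 - 1*167) = (-316/(-1392) + 2442/720) + (-456 - 1*167) = (-316*(-1/1392) + 2442*(1/720)) + (-456 - 167) = (79/348 + 407/120) - 623 = 12593/3480 - 623 = -2155447/3480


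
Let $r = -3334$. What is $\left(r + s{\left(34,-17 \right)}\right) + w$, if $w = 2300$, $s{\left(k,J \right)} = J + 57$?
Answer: $-994$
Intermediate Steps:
$s{\left(k,J \right)} = 57 + J$
$\left(r + s{\left(34,-17 \right)}\right) + w = \left(-3334 + \left(57 - 17\right)\right) + 2300 = \left(-3334 + 40\right) + 2300 = -3294 + 2300 = -994$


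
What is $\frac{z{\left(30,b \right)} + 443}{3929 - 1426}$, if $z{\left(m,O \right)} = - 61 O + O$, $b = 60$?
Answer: $- \frac{3157}{2503} \approx -1.2613$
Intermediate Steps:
$z{\left(m,O \right)} = - 60 O$
$\frac{z{\left(30,b \right)} + 443}{3929 - 1426} = \frac{\left(-60\right) 60 + 443}{3929 - 1426} = \frac{-3600 + 443}{2503} = \left(-3157\right) \frac{1}{2503} = - \frac{3157}{2503}$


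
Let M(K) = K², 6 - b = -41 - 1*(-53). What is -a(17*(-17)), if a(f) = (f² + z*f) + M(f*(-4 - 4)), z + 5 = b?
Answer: -5432044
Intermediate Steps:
b = -6 (b = 6 - (-41 - 1*(-53)) = 6 - (-41 + 53) = 6 - 1*12 = 6 - 12 = -6)
z = -11 (z = -5 - 6 = -11)
a(f) = -11*f + 65*f² (a(f) = (f² - 11*f) + (f*(-4 - 4))² = (f² - 11*f) + (f*(-8))² = (f² - 11*f) + (-8*f)² = (f² - 11*f) + 64*f² = -11*f + 65*f²)
-a(17*(-17)) = -17*(-17)*(-11 + 65*(17*(-17))) = -(-289)*(-11 + 65*(-289)) = -(-289)*(-11 - 18785) = -(-289)*(-18796) = -1*5432044 = -5432044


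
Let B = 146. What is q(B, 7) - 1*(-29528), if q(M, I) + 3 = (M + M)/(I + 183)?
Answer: 2805021/95 ≈ 29527.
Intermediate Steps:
q(M, I) = -3 + 2*M/(183 + I) (q(M, I) = -3 + (M + M)/(I + 183) = -3 + (2*M)/(183 + I) = -3 + 2*M/(183 + I))
q(B, 7) - 1*(-29528) = (-549 - 3*7 + 2*146)/(183 + 7) - 1*(-29528) = (-549 - 21 + 292)/190 + 29528 = (1/190)*(-278) + 29528 = -139/95 + 29528 = 2805021/95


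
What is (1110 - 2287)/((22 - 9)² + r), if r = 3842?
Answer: -1177/4011 ≈ -0.29344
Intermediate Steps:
(1110 - 2287)/((22 - 9)² + r) = (1110 - 2287)/((22 - 9)² + 3842) = -1177/(13² + 3842) = -1177/(169 + 3842) = -1177/4011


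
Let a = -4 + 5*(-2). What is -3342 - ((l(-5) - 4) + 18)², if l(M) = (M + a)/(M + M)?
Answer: -359481/100 ≈ -3594.8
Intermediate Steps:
a = -14 (a = -4 - 10 = -14)
l(M) = (-14 + M)/(2*M) (l(M) = (M - 14)/(M + M) = (-14 + M)/((2*M)) = (-14 + M)*(1/(2*M)) = (-14 + M)/(2*M))
-3342 - ((l(-5) - 4) + 18)² = -3342 - (((½)*(-14 - 5)/(-5) - 4) + 18)² = -3342 - (((½)*(-⅕)*(-19) - 4) + 18)² = -3342 - ((19/10 - 4) + 18)² = -3342 - (-21/10 + 18)² = -3342 - (159/10)² = -3342 - 1*25281/100 = -3342 - 25281/100 = -359481/100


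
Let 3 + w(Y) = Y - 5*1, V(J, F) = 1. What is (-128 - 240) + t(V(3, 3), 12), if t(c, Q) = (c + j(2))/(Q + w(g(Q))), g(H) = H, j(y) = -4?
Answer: -5891/16 ≈ -368.19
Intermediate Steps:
w(Y) = -8 + Y (w(Y) = -3 + (Y - 5*1) = -3 + (Y - 5) = -3 + (-5 + Y) = -8 + Y)
t(c, Q) = (-4 + c)/(-8 + 2*Q) (t(c, Q) = (c - 4)/(Q + (-8 + Q)) = (-4 + c)/(-8 + 2*Q))
(-128 - 240) + t(V(3, 3), 12) = (-128 - 240) + (-4 + 1)/(2*(-4 + 12)) = -368 + (½)*(-3)/8 = -368 + (½)*(⅛)*(-3) = -368 - 3/16 = -5891/16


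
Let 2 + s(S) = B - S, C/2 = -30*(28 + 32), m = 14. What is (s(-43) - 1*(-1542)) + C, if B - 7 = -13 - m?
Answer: -2037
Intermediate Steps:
C = -3600 (C = 2*(-30*(28 + 32)) = 2*(-30*60) = 2*(-1800) = -3600)
B = -20 (B = 7 + (-13 - 1*14) = 7 + (-13 - 14) = 7 - 27 = -20)
s(S) = -22 - S (s(S) = -2 + (-20 - S) = -22 - S)
(s(-43) - 1*(-1542)) + C = ((-22 - 1*(-43)) - 1*(-1542)) - 3600 = ((-22 + 43) + 1542) - 3600 = (21 + 1542) - 3600 = 1563 - 3600 = -2037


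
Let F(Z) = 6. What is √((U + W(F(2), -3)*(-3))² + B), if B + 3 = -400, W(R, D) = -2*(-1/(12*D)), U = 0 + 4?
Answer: I*√13883/6 ≈ 19.638*I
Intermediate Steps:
U = 4
W(R, D) = 1/(6*D) (W(R, D) = -2*(-1/(12*D)) = -(-1)/(6*D) = 1/(6*D))
B = -403 (B = -3 - 400 = -403)
√((U + W(F(2), -3)*(-3))² + B) = √((4 + ((⅙)/(-3))*(-3))² - 403) = √((4 + ((⅙)*(-⅓))*(-3))² - 403) = √((4 - 1/18*(-3))² - 403) = √((4 + ⅙)² - 403) = √((25/6)² - 403) = √(625/36 - 403) = √(-13883/36) = I*√13883/6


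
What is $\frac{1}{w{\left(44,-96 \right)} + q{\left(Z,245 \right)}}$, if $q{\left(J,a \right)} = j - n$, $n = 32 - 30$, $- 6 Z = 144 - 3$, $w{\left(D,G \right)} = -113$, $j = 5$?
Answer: $- \frac{1}{110} \approx -0.0090909$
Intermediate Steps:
$Z = - \frac{47}{2}$ ($Z = - \frac{144 - 3}{6} = \left(- \frac{1}{6}\right) 141 = - \frac{47}{2} \approx -23.5$)
$n = 2$
$q{\left(J,a \right)} = 3$ ($q{\left(J,a \right)} = 5 - 2 = 3$)
$\frac{1}{w{\left(44,-96 \right)} + q{\left(Z,245 \right)}} = \frac{1}{-113 + 3} = \frac{1}{-110} = - \frac{1}{110}$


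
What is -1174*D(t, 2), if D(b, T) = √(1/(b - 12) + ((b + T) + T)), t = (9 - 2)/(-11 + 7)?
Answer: -587*√26345/55 ≈ -1732.3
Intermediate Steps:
t = -7/4 (t = 7/(-4) = 7*(-¼) = -7/4 ≈ -1.7500)
D(b, T) = √(b + 1/(-12 + b) + 2*T) (D(b, T) = √(1/(-12 + b) + ((T + b) + T)) = √(1/(-12 + b) + (b + 2*T)) = √(b + 1/(-12 + b) + 2*T))
-1174*D(t, 2) = -1174*√(-1/(-12 - 7/4))*√(-1 - (-12 - 7/4)*(-7/4 + 2*2)) = -1174*√(-1/(-55/4))*√(-1 + 55*(-7/4 + 4)/4) = -1174*√26345/110 = -587*√26345/55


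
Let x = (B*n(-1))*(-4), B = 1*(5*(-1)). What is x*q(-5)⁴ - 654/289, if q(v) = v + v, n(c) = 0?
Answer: -654/289 ≈ -2.2630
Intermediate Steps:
q(v) = 2*v
B = -5 (B = 1*(-5) = -5)
x = 0 (x = -5*0*(-4) = 0*(-4) = 0)
x*q(-5)⁴ - 654/289 = 0*(2*(-5))⁴ - 654/289 = 0*(-10)⁴ - 654*1/289 = 0*10000 - 654/289 = 0 - 654/289 = -654/289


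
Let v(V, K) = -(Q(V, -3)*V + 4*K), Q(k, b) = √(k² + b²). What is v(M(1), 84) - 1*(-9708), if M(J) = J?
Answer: 9372 - √10 ≈ 9368.8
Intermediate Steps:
Q(k, b) = √(b² + k²)
v(V, K) = -4*K - V*√(9 + V²) (v(V, K) = -(√((-3)² + V²)*V + 4*K) = -(√(9 + V²)*V + 4*K) = -(V*√(9 + V²) + 4*K) = -(4*K + V*√(9 + V²)) = -4*K - V*√(9 + V²))
v(M(1), 84) - 1*(-9708) = (-4*84 - 1*1*√(9 + 1²)) - 1*(-9708) = (-336 - 1*1*√(9 + 1)) + 9708 = (-336 - 1*1*√10) + 9708 = (-336 - √10) + 9708 = 9372 - √10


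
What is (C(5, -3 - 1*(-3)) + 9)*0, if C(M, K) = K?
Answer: 0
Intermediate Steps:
(C(5, -3 - 1*(-3)) + 9)*0 = ((-3 - 1*(-3)) + 9)*0 = ((-3 + 3) + 9)*0 = (0 + 9)*0 = 9*0 = 0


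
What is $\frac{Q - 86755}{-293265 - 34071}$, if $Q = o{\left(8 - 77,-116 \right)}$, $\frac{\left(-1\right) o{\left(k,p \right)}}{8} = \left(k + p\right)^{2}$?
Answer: $\frac{120185}{109112} \approx 1.1015$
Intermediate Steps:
$o{\left(k,p \right)} = - 8 \left(k + p\right)^{2}$
$Q = -273800$ ($Q = - 8 \left(\left(8 - 77\right) - 116\right)^{2} = - 8 \left(-69 - 116\right)^{2} = - 8 \left(-185\right)^{2} = \left(-8\right) 34225 = -273800$)
$\frac{Q - 86755}{-293265 - 34071} = \frac{-273800 - 86755}{-293265 - 34071} = - \frac{360555}{-327336} = \left(-360555\right) \left(- \frac{1}{327336}\right) = \frac{120185}{109112}$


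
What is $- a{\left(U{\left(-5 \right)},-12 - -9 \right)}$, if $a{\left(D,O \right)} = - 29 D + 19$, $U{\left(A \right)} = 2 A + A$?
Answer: $-454$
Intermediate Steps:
$U{\left(A \right)} = 3 A$
$a{\left(D,O \right)} = 19 - 29 D$
$- a{\left(U{\left(-5 \right)},-12 - -9 \right)} = - (19 - 29 \cdot 3 \left(-5\right)) = - (19 - -435) = - (19 + 435) = \left(-1\right) 454 = -454$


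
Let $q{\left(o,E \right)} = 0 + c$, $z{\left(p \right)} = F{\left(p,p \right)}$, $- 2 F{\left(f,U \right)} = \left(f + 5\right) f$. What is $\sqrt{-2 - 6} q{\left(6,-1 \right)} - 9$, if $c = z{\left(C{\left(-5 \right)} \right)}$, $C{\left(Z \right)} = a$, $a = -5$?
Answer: $-9$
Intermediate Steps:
$C{\left(Z \right)} = -5$
$F{\left(f,U \right)} = - \frac{f \left(5 + f\right)}{2}$ ($F{\left(f,U \right)} = - \frac{\left(f + 5\right) f}{2} = - \frac{\left(5 + f\right) f}{2} = - \frac{f \left(5 + f\right)}{2}$)
$z{\left(p \right)} = - \frac{p \left(5 + p\right)}{2}$
$c = 0$ ($c = \left(- \frac{1}{2}\right) \left(-5\right) \left(5 - 5\right) = \left(- \frac{1}{2}\right) \left(-5\right) 0 = 0$)
$q{\left(o,E \right)} = 0$ ($q{\left(o,E \right)} = 0 + 0 = 0$)
$\sqrt{-2 - 6} q{\left(6,-1 \right)} - 9 = \sqrt{-2 - 6} \cdot 0 - 9 = \sqrt{-8} \cdot 0 - 9 = 2 i \sqrt{2} \cdot 0 - 9 = 0 - 9 = -9$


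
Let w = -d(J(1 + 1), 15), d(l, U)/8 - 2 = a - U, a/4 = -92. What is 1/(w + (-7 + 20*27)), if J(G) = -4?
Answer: 1/3581 ≈ 0.00027925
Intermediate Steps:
a = -368 (a = 4*(-92) = -368)
d(l, U) = -2928 - 8*U (d(l, U) = 16 + 8*(-368 - U) = 16 + (-2944 - 8*U) = -2928 - 8*U)
w = 3048 (w = -(-2928 - 8*15) = -(-2928 - 120) = -1*(-3048) = 3048)
1/(w + (-7 + 20*27)) = 1/(3048 + (-7 + 20*27)) = 1/(3048 + (-7 + 540)) = 1/(3048 + 533) = 1/3581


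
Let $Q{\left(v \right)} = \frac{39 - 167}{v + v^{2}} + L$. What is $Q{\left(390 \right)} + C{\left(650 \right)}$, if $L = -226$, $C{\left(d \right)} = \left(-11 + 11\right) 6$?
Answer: $- \frac{17231434}{76245} \approx -226.0$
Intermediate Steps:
$C{\left(d \right)} = 0$ ($C{\left(d \right)} = 0 \cdot 6 = 0$)
$Q{\left(v \right)} = -226 - \frac{128}{v + v^{2}}$ ($Q{\left(v \right)} = \frac{39 - 167}{v + v^{2}} - 226 = - \frac{128}{v + v^{2}} - 226 = -226 - \frac{128}{v + v^{2}}$)
$Q{\left(390 \right)} + C{\left(650 \right)} = \frac{2 \left(-64 - 44070 - 113 \cdot 390^{2}\right)}{390 \left(1 + 390\right)} + 0 = 2 \cdot \frac{1}{390} \cdot \frac{1}{391} \left(-64 - 44070 - 17187300\right) + 0 = 2 \cdot \frac{1}{390} \cdot \frac{1}{391} \left(-17231434\right) + 0 = - \frac{17231434}{76245} + 0 = - \frac{17231434}{76245}$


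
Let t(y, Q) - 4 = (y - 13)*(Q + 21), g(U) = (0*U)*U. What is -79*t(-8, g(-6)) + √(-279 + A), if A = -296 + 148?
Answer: 34523 + I*√427 ≈ 34523.0 + 20.664*I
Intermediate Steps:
A = -148
g(U) = 0 (g(U) = 0*U = 0)
t(y, Q) = 4 + (-13 + y)*(21 + Q) (t(y, Q) = 4 + (y - 13)*(Q + 21) = 4 + (-13 + y)*(21 + Q))
-79*t(-8, g(-6)) + √(-279 + A) = -79*(-269 - 13*0 + 21*(-8) + 0*(-8)) + √(-279 - 148) = -79*(-269 + 0 - 168 + 0) + √(-427) = -79*(-437) + I*√427 = 34523 + I*√427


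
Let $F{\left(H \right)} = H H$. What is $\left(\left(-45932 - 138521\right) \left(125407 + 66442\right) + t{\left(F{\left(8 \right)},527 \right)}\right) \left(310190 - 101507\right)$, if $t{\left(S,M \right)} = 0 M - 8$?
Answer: $-7384691115262215$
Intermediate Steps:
$F{\left(H \right)} = H^{2}$
$t{\left(S,M \right)} = -8$ ($t{\left(S,M \right)} = 0 - 8 = -8$)
$\left(\left(-45932 - 138521\right) \left(125407 + 66442\right) + t{\left(F{\left(8 \right)},527 \right)}\right) \left(310190 - 101507\right) = \left(\left(-45932 - 138521\right) \left(125407 + 66442\right) - 8\right) \left(310190 - 101507\right) = \left(\left(-184453\right) 191849 - 8\right) 208683 = \left(-35387123597 - 8\right) 208683 = \left(-35387123605\right) 208683 = -7384691115262215$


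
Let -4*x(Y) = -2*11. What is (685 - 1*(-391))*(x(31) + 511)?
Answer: 555754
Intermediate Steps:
x(Y) = 11/2 (x(Y) = -(-1)*11/2 = -¼*(-22) = 11/2)
(685 - 1*(-391))*(x(31) + 511) = (685 - 1*(-391))*(11/2 + 511) = (685 + 391)*(1033/2) = 1076*(1033/2) = 555754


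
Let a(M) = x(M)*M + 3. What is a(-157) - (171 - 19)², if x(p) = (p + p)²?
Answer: -15502673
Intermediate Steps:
x(p) = 4*p² (x(p) = (2*p)² = 4*p²)
a(M) = 3 + 4*M³ (a(M) = (4*M²)*M + 3 = 4*M³ + 3 = 3 + 4*M³)
a(-157) - (171 - 19)² = (3 + 4*(-157)³) - (171 - 19)² = (3 + 4*(-3869893)) - 1*152² = (3 - 15479572) - 1*23104 = -15479569 - 23104 = -15502673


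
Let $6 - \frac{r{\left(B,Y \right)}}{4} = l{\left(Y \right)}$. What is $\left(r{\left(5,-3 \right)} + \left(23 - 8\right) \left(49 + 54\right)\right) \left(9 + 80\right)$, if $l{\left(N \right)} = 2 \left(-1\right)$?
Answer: $140353$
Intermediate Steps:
$l{\left(N \right)} = -2$
$r{\left(B,Y \right)} = 32$ ($r{\left(B,Y \right)} = 24 - -8 = 24 + 8 = 32$)
$\left(r{\left(5,-3 \right)} + \left(23 - 8\right) \left(49 + 54\right)\right) \left(9 + 80\right) = \left(32 + \left(23 - 8\right) \left(49 + 54\right)\right) \left(9 + 80\right) = \left(32 + 15 \cdot 103\right) 89 = \left(32 + 1545\right) 89 = 1577 \cdot 89 = 140353$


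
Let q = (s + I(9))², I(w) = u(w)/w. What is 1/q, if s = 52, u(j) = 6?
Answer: 9/24964 ≈ 0.00036052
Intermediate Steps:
I(w) = 6/w
q = 24964/9 (q = (52 + 6/9)² = (52 + 6*(⅑))² = (52 + ⅔)² = (158/3)² = 24964/9 ≈ 2773.8)
1/q = 1/(24964/9) = 9/24964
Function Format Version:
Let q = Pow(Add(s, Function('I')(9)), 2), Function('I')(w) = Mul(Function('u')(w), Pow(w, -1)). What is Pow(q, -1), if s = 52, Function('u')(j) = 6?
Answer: Rational(9, 24964) ≈ 0.00036052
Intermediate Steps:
Function('I')(w) = Mul(6, Pow(w, -1))
q = Rational(24964, 9) (q = Pow(Add(52, Mul(6, Pow(9, -1))), 2) = Pow(Add(52, Mul(6, Rational(1, 9))), 2) = Pow(Add(52, Rational(2, 3)), 2) = Pow(Rational(158, 3), 2) = Rational(24964, 9) ≈ 2773.8)
Pow(q, -1) = Pow(Rational(24964, 9), -1) = Rational(9, 24964)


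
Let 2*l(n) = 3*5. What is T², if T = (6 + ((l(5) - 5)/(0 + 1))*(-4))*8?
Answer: 1024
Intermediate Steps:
l(n) = 15/2 (l(n) = (3*5)/2 = (½)*15 = 15/2)
T = -32 (T = (6 + ((15/2 - 5)/(0 + 1))*(-4))*8 = (6 + ((5/2)/1)*(-4))*8 = (6 + ((5/2)*1)*(-4))*8 = (6 + (5/2)*(-4))*8 = (6 - 10)*8 = -4*8 = -32)
T² = (-32)² = 1024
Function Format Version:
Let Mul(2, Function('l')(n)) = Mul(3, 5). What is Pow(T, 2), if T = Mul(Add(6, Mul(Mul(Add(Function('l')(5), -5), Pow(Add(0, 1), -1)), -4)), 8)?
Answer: 1024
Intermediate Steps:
Function('l')(n) = Rational(15, 2) (Function('l')(n) = Mul(Rational(1, 2), Mul(3, 5)) = Mul(Rational(1, 2), 15) = Rational(15, 2))
T = -32 (T = Mul(Add(6, Mul(Mul(Add(Rational(15, 2), -5), Pow(Add(0, 1), -1)), -4)), 8) = Mul(Add(6, Mul(Mul(Rational(5, 2), Pow(1, -1)), -4)), 8) = Mul(Add(6, Mul(Mul(Rational(5, 2), 1), -4)), 8) = Mul(Add(6, Mul(Rational(5, 2), -4)), 8) = Mul(Add(6, -10), 8) = Mul(-4, 8) = -32)
Pow(T, 2) = Pow(-32, 2) = 1024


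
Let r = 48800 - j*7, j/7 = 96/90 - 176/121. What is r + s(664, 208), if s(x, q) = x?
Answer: 8164696/165 ≈ 49483.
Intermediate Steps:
j = -448/165 (j = 7*(96/90 - 176/121) = 7*(96*(1/90) - 176*1/121) = 7*(16/15 - 16/11) = 7*(-64/165) = -448/165 ≈ -2.7152)
r = 8055136/165 (r = 48800 - (-448)*7/165 = 48800 - 1*(-3136/165) = 48800 + 3136/165 = 8055136/165 ≈ 48819.)
r + s(664, 208) = 8055136/165 + 664 = 8164696/165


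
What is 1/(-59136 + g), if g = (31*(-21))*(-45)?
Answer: -1/29841 ≈ -3.3511e-5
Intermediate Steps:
g = 29295 (g = -651*(-45) = 29295)
1/(-59136 + g) = 1/(-59136 + 29295) = 1/(-29841) = -1/29841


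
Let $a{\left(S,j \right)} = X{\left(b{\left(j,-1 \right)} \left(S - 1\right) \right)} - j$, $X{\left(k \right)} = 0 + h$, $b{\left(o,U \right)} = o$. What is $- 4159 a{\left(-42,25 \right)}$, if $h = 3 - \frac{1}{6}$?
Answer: $\frac{553147}{6} \approx 92191.0$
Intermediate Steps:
$h = \frac{17}{6}$ ($h = 3 - \frac{1}{6} = \frac{17}{6} \approx 2.8333$)
$X{\left(k \right)} = \frac{17}{6}$ ($X{\left(k \right)} = 0 + \frac{17}{6} = \frac{17}{6}$)
$a{\left(S,j \right)} = \frac{17}{6} - j$
$- 4159 a{\left(-42,25 \right)} = - 4159 \left(\frac{17}{6} - 25\right) = \left(-4159\right) \left(- \frac{133}{6}\right) = \frac{553147}{6}$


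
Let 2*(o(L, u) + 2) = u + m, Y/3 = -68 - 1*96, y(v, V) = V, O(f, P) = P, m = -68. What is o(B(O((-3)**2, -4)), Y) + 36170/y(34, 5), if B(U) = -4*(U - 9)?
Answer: 6952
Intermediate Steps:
B(U) = 36 - 4*U (B(U) = -4*(-9 + U) = 36 - 4*U)
Y = -492 (Y = 3*(-68 - 1*96) = 3*(-68 - 96) = 3*(-164) = -492)
o(L, u) = -36 + u/2 (o(L, u) = -2 + (u - 68)/2 = -2 + (-68 + u)/2 = -2 + (-34 + u/2) = -36 + u/2)
o(B(O((-3)**2, -4)), Y) + 36170/y(34, 5) = (-36 + (1/2)*(-492)) + 36170/5 = (-36 - 246) + 36170*(1/5) = -282 + 7234 = 6952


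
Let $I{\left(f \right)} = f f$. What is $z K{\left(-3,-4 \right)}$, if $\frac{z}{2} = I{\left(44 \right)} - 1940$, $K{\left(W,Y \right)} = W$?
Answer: $24$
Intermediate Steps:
$I{\left(f \right)} = f^{2}$
$z = -8$ ($z = 2 \left(44^{2} - 1940\right) = 2 \left(1936 - 1940\right) = 2 \left(-4\right) = -8$)
$z K{\left(-3,-4 \right)} = \left(-8\right) \left(-3\right) = 24$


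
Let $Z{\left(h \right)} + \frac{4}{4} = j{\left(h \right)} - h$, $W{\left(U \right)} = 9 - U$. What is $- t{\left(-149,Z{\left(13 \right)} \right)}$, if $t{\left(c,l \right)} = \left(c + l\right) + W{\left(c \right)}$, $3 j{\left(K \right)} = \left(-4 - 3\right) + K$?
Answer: $3$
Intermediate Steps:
$j{\left(K \right)} = - \frac{7}{3} + \frac{K}{3}$ ($j{\left(K \right)} = \frac{\left(-4 - 3\right) + K}{3} = \frac{-7 + K}{3} = - \frac{7}{3} + \frac{K}{3}$)
$Z{\left(h \right)} = - \frac{10}{3} - \frac{2 h}{3}$ ($Z{\left(h \right)} = -1 - \left(\frac{7}{3} + \frac{2 h}{3}\right) = - \frac{10}{3} - \frac{2 h}{3}$)
$t{\left(c,l \right)} = 9 + l$ ($t{\left(c,l \right)} = \left(c + l\right) - \left(-9 + c\right) = 9 + l$)
$- t{\left(-149,Z{\left(13 \right)} \right)} = - (9 - 12) = \left(-1\right) \left(-3\right) = 3$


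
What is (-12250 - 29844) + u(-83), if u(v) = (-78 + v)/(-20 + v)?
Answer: -4335521/103 ≈ -42092.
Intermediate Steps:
u(v) = (-78 + v)/(-20 + v)
(-12250 - 29844) + u(-83) = (-12250 - 29844) + (-78 - 83)/(-20 - 83) = -42094 - 161/(-103) = -42094 - 1/103*(-161) = -42094 + 161/103 = -4335521/103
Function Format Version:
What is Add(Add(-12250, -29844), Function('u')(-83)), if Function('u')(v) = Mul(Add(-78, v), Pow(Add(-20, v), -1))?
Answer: Rational(-4335521, 103) ≈ -42092.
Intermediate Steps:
Function('u')(v) = Mul(Pow(Add(-20, v), -1), Add(-78, v))
Add(Add(-12250, -29844), Function('u')(-83)) = Add(Add(-12250, -29844), Mul(Pow(Add(-20, -83), -1), Add(-78, -83))) = Add(-42094, Mul(Pow(-103, -1), -161)) = Add(-42094, Mul(Rational(-1, 103), -161)) = Add(-42094, Rational(161, 103)) = Rational(-4335521, 103)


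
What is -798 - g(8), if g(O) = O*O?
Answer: -862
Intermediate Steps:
g(O) = O²
-798 - g(8) = -798 - 1*8² = -798 - 1*64 = -798 - 64 = -862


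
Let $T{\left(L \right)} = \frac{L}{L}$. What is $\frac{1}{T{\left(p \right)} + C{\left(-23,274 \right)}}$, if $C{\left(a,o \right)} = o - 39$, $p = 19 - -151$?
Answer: $\frac{1}{236} \approx 0.0042373$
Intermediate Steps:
$p = 170$ ($p = 19 + 151 = 170$)
$T{\left(L \right)} = 1$
$C{\left(a,o \right)} = -39 + o$
$\frac{1}{T{\left(p \right)} + C{\left(-23,274 \right)}} = \frac{1}{1 + \left(-39 + 274\right)} = \frac{1}{1 + 235} = \frac{1}{236}$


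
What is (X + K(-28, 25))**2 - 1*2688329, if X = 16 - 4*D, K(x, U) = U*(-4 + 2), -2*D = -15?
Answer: -2684233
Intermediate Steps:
D = 15/2 (D = -1/2*(-15) = 15/2 ≈ 7.5000)
K(x, U) = -2*U (K(x, U) = U*(-2) = -2*U)
X = -14 (X = 16 - 4*15/2 = 16 - 30 = -14)
(X + K(-28, 25))**2 - 1*2688329 = (-14 - 2*25)**2 - 1*2688329 = (-14 - 50)**2 - 2688329 = (-64)**2 - 2688329 = 4096 - 2688329 = -2684233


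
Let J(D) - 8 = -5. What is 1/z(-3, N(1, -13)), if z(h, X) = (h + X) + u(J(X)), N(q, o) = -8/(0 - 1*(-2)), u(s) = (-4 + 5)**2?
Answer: -1/6 ≈ -0.16667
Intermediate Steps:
J(D) = 3 (J(D) = 8 - 5 = 3)
u(s) = 1 (u(s) = 1**2 = 1)
N(q, o) = -4 (N(q, o) = -8/(0 + 2) = -8/2 = -8*1/2 = -4)
z(h, X) = 1 + X + h (z(h, X) = (h + X) + 1 = (X + h) + 1 = 1 + X + h)
1/z(-3, N(1, -13)) = 1/(1 - 4 - 3) = 1/(-6) = -1/6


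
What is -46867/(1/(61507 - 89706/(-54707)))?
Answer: -157705259515385/54707 ≈ -2.8827e+9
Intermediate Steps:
-46867/(1/(61507 - 89706/(-54707))) = -46867/(1/(61507 - 89706*(-1/54707))) = -46867/(1/(61507 + 89706/54707)) = -46867/(1/(3364953155/54707)) = -46867/54707/3364953155 = -46867*3364953155/54707 = -157705259515385/54707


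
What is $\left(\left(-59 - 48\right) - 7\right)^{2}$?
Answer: $12996$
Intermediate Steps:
$\left(\left(-59 - 48\right) - 7\right)^{2} = \left(-107 - 7\right)^{2} = \left(-114\right)^{2} = 12996$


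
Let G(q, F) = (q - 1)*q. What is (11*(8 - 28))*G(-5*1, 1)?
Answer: -6600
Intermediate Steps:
G(q, F) = q*(-1 + q) (G(q, F) = (-1 + q)*q = q*(-1 + q))
(11*(8 - 28))*G(-5*1, 1) = (11*(8 - 28))*((-5*1)*(-1 - 5*1)) = (11*(-20))*(-5*(-1 - 5)) = -(-1100)*(-6) = -220*30 = -6600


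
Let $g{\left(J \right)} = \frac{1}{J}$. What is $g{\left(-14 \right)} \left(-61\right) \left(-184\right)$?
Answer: $- \frac{5612}{7} \approx -801.71$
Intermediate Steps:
$g{\left(-14 \right)} \left(-61\right) \left(-184\right) = \frac{1}{-14} \left(-61\right) \left(-184\right) = \left(- \frac{1}{14}\right) \left(-61\right) \left(-184\right) = \frac{61}{14} \left(-184\right) = - \frac{5612}{7}$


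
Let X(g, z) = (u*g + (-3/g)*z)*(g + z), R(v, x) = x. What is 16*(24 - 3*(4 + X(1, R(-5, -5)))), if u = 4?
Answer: 3840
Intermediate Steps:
X(g, z) = (g + z)*(4*g - 3*z/g) (X(g, z) = (4*g + (-3/g)*z)*(g + z) = (4*g - 3*z/g)*(g + z) = (g + z)*(4*g - 3*z/g))
16*(24 - 3*(4 + X(1, R(-5, -5)))) = 16*(24 - 3*(4 + (-3*(-5) + 4*1**2 - 3*(-5)**2/1 + 4*1*(-5)))) = 16*(24 - 3*(4 + (15 + 4*1 - 3*1*25 - 20))) = 16*(24 - 3*(4 + (15 + 4 - 75 - 20))) = 16*(24 - 3*(4 - 76)) = 16*(24 - 3*(-72)) = 16*(24 + 216) = 16*240 = 3840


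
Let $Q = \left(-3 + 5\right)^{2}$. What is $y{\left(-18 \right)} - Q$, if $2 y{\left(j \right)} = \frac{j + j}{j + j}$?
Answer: $- \frac{7}{2} \approx -3.5$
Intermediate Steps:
$Q = 4$ ($Q = 2^{2} = 4$)
$y{\left(j \right)} = \frac{1}{2}$ ($y{\left(j \right)} = \frac{\left(j + j\right) \frac{1}{j + j}}{2} = \frac{2 j \frac{1}{2 j}}{2} = \frac{1}{2} \cdot 1 = \frac{1}{2}$)
$y{\left(-18 \right)} - Q = \frac{1}{2} - 4 = - \frac{7}{2}$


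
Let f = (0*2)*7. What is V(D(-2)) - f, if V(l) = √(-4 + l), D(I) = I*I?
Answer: 0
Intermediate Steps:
D(I) = I²
f = 0 (f = 0*7 = 0)
V(D(-2)) - f = √(-4 + (-2)²) - 1*0 = √(-4 + 4) + 0 = √0 + 0 = 0 + 0 = 0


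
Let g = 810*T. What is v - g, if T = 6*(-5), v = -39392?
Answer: -15092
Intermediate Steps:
T = -30
g = -24300 (g = 810*(-30) = -24300)
v - g = -39392 - 1*(-24300) = -39392 + 24300 = -15092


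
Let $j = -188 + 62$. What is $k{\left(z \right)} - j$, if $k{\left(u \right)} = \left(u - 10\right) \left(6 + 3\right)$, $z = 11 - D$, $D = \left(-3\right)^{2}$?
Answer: $54$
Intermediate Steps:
$D = 9$
$z = 2$ ($z = 11 - 9 = 2$)
$k{\left(u \right)} = -90 + 9 u$ ($k{\left(u \right)} = \left(-10 + u\right) 9 = -90 + 9 u$)
$j = -126$
$k{\left(z \right)} - j = \left(-90 + 9 \cdot 2\right) - -126 = \left(-90 + 18\right) + 126 = -72 + 126 = 54$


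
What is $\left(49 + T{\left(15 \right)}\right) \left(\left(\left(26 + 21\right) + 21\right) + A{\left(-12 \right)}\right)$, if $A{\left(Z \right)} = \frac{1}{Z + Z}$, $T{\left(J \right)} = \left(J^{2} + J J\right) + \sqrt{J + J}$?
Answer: $\frac{813869}{24} + \frac{1631 \sqrt{30}}{24} \approx 34283.0$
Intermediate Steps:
$T{\left(J \right)} = 2 J^{2} + \sqrt{2} \sqrt{J}$ ($T{\left(J \right)} = \left(J^{2} + J^{2}\right) + \sqrt{2 J} = 2 J^{2} + \sqrt{2} \sqrt{J}$)
$A{\left(Z \right)} = \frac{1}{2 Z}$
$\left(49 + T{\left(15 \right)}\right) \left(\left(\left(26 + 21\right) + 21\right) + A{\left(-12 \right)}\right) = \left(49 + \left(2 \cdot 15^{2} + \sqrt{2} \sqrt{15}\right)\right) \left(\left(\left(26 + 21\right) + 21\right) + \frac{1}{2 \left(-12\right)}\right) = \left(49 + \left(2 \cdot 225 + \sqrt{30}\right)\right) \left(\left(47 + 21\right) + \frac{1}{2} \left(- \frac{1}{12}\right)\right) = \left(49 + \left(450 + \sqrt{30}\right)\right) \left(68 - \frac{1}{24}\right) = \left(499 + \sqrt{30}\right) \frac{1631}{24} = \frac{813869}{24} + \frac{1631 \sqrt{30}}{24}$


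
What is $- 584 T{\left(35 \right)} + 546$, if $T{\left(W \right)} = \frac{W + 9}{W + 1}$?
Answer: $- \frac{1510}{9} \approx -167.78$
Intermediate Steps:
$T{\left(W \right)} = \frac{9 + W}{1 + W}$
$- 584 T{\left(35 \right)} + 546 = - 584 \frac{9 + 35}{1 + 35} + 546 = - 584 \cdot \frac{1}{36} \cdot 44 + 546 = \left(-584\right) \frac{11}{9} + 546 = - \frac{6424}{9} + 546 = - \frac{1510}{9}$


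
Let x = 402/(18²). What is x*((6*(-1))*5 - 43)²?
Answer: 357043/54 ≈ 6611.9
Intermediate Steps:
x = 67/54 (x = 402/324 = 402*(1/324) = 67/54 ≈ 1.2407)
x*((6*(-1))*5 - 43)² = 67*((6*(-1))*5 - 43)²/54 = 67*(-6*5 - 43)²/54 = 67*(-30 - 43)²/54 = (67/54)*(-73)² = (67/54)*5329 = 357043/54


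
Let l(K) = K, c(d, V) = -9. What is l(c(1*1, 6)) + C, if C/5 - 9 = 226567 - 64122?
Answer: 812261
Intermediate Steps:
C = 812270 (C = 45 + 5*(226567 - 64122) = 45 + 5*162445 = 45 + 812225 = 812270)
l(c(1*1, 6)) + C = -9 + 812270 = 812261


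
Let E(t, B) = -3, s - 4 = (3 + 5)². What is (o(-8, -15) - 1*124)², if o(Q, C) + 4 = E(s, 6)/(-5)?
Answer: 405769/25 ≈ 16231.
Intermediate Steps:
s = 68 (s = 4 + (3 + 5)² = 4 + 8² = 4 + 64 = 68)
o(Q, C) = -17/5 (o(Q, C) = -4 - 3/(-5) = -4 - 3*(-⅕) = -4 + ⅗ = -17/5)
(o(-8, -15) - 1*124)² = (-17/5 - 1*124)² = (-17/5 - 124)² = (-637/5)² = 405769/25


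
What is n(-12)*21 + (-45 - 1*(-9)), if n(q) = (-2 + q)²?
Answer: 4080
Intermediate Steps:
n(-12)*21 + (-45 - 1*(-9)) = (-2 - 12)²*21 + (-45 - 1*(-9)) = (-14)²*21 + (-45 + 9) = 196*21 - 36 = 4116 - 36 = 4080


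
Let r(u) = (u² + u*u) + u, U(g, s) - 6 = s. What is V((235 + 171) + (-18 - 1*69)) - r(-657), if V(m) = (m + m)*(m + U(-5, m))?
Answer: -451769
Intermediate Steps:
U(g, s) = 6 + s
r(u) = u + 2*u² (r(u) = (u² + u²) + u = 2*u² + u = u + 2*u²)
V(m) = 2*m*(6 + 2*m) (V(m) = (m + m)*(m + (6 + m)) = (2*m)*(6 + 2*m) = 2*m*(6 + 2*m))
V((235 + 171) + (-18 - 1*69)) - r(-657) = 4*((235 + 171) + (-18 - 1*69))*(3 + ((235 + 171) + (-18 - 1*69))) - (-657)*(1 + 2*(-657)) = 4*(406 + (-18 - 69))*(3 + (406 + (-18 - 69))) - (-657)*(1 - 1314) = 4*(406 - 87)*(3 + (406 - 87)) - (-657)*(-1313) = 4*319*(3 + 319) - 1*862641 = 4*319*322 - 862641 = 410872 - 862641 = -451769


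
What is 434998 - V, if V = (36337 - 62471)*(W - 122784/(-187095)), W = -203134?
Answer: -331049123953318/62365 ≈ -5.3083e+9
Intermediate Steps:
V = 331076252603588/62365 (V = (36337 - 62471)*(-203134 - 122784/(-187095)) = -26134*(-203134 - 122784*(-1/187095)) = -26134*(-203134 + 40928/62365) = -26134*(-12668410982/62365) = 331076252603588/62365 ≈ 5.3087e+9)
434998 - V = 434998 - 1*331076252603588/62365 = 434998 - 331076252603588/62365 = -331049123953318/62365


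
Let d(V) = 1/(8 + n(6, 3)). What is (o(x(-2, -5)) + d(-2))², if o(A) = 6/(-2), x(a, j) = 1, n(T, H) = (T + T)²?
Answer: 207025/23104 ≈ 8.9606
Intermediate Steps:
n(T, H) = 4*T² (n(T, H) = (2*T)² = 4*T²)
o(A) = -3 (o(A) = 6*(-½) = -3)
d(V) = 1/152 (d(V) = 1/(8 + 4*6²) = 1/(8 + 4*36) = 1/(8 + 144) = 1/152)
(o(x(-2, -5)) + d(-2))² = (-3 + 1/152)² = (-455/152)² = 207025/23104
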